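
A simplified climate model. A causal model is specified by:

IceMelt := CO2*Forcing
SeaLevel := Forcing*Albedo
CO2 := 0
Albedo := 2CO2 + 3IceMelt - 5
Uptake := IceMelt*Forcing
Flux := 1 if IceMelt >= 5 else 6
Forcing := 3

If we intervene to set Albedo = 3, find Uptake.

0

The intervention breaks the incoming arrows to Albedo: Albedo := 2CO2 + 3IceMelt - 5 no longer applies, and Albedo = 3.
No directed path runs from Albedo to Uptake, so Uptake keeps its natural value.
IceMelt = CO2*Forcing  [with CO2=0, Forcing=3]  = 0
Uptake = IceMelt*Forcing  [with IceMelt=0, Forcing=3]  = 0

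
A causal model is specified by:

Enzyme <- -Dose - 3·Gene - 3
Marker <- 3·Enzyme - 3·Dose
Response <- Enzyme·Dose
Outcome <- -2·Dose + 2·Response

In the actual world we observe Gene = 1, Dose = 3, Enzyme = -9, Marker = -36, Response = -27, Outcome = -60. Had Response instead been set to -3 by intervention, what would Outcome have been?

The intervention breaks the incoming arrows to Response: Response <- Enzyme·Dose no longer applies, and Response = -3.
Outcome = -2·Dose + 2·Response  [with Dose=3, Response=-3]  = -12

-12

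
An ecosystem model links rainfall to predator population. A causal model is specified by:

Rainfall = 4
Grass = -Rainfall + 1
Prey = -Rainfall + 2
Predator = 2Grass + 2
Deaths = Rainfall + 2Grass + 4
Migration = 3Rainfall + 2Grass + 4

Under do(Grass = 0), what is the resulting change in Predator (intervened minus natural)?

6

Under do(Grass=0), the mechanism Grass = -Rainfall + 1 is discarded; Grass is fixed at 0.
Predator = 2Grass + 2  [with Grass=0]  = 2
Without intervention: Grass = -Rainfall + 1  [with Rainfall=4]  = -3; Predator = 2Grass + 2  [with Grass=-3]  = -4.
Change = 2 − (-4) = 6.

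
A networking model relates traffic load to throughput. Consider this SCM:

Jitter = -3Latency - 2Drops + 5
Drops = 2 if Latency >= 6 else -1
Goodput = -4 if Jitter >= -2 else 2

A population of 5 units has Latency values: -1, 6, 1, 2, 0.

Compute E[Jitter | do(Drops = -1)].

2.2

Every unit gets Drops=-1 under the intervention. Jitter values become 10, -11, 4, 1, 7; E[Jitter|do(Drops=-1)] = 2.2.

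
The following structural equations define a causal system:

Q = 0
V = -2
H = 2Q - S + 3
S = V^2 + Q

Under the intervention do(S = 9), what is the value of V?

Under do(S=9), the mechanism S = V^2 + Q is discarded; S is fixed at 9.
V is not downstream of the intervention, so its value is determined by the original equations.

-2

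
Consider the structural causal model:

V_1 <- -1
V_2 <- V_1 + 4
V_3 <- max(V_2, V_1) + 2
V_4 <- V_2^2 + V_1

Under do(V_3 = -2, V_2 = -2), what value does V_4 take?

3

The joint intervention fixes V_3 = -2, V_2 = -2, removing each variable's own equation.
V_4 = V_2^2 + V_1  [with V_2=-2, V_1=-1]  = 3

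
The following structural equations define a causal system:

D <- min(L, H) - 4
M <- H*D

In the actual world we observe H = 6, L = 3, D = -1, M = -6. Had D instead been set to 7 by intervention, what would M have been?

The intervention breaks the incoming arrows to D: D <- min(L, H) - 4 no longer applies, and D = 7.
M = H*D  [with H=6, D=7]  = 42

42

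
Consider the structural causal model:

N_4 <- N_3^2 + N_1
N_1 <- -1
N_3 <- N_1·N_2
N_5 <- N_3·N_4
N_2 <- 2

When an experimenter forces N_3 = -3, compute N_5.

do(N_3=-3) replaces the equation N_3 <- N_1·N_2 with the constant N_3 = -3.
N_4 = N_3^2 + N_1  [with N_3=-3, N_1=-1]  = 8
N_5 = N_3·N_4  [with N_3=-3, N_4=8]  = -24

-24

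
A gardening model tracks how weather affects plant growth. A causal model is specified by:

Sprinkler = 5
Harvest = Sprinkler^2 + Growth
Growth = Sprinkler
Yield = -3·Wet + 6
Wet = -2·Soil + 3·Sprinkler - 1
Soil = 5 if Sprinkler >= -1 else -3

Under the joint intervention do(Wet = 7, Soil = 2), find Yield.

-15

Setting Wet = 7, Soil = 2 by intervention discards those variables' equations.
Yield = -3·Wet + 6  [with Wet=7]  = -15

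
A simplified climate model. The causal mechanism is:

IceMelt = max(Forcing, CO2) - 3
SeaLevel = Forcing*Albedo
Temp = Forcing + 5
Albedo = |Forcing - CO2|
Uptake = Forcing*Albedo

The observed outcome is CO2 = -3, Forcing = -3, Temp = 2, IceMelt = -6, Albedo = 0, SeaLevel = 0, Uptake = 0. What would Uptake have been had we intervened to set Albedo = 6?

-18

Under do(Albedo=6), the mechanism Albedo = |Forcing - CO2| is discarded; Albedo is fixed at 6.
Uptake = Forcing*Albedo  [with Forcing=-3, Albedo=6]  = -18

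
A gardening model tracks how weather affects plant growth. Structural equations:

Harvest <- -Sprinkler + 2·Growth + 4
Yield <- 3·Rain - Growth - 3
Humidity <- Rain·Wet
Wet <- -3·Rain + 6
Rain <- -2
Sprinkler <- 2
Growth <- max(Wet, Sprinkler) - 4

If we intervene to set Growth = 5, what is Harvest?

The intervention breaks the incoming arrows to Growth: Growth <- max(Wet, Sprinkler) - 4 no longer applies, and Growth = 5.
Harvest = -Sprinkler + 2·Growth + 4  [with Sprinkler=2, Growth=5]  = 12

12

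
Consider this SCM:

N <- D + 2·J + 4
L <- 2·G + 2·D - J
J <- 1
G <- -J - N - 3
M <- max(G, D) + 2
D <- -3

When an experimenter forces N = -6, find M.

4

The intervention breaks the incoming arrows to N: N <- D + 2·J + 4 no longer applies, and N = -6.
G = -J - N - 3  [with J=1, N=-6]  = 2
M = max(G, D) + 2  [with G=2, D=-3]  = 4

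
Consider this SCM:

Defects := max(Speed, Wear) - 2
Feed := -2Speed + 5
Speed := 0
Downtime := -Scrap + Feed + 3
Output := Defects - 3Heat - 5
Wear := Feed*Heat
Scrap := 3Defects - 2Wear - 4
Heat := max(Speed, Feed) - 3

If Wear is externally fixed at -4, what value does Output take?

The intervention breaks the incoming arrows to Wear: Wear := Feed*Heat no longer applies, and Wear = -4.
Feed = -2Speed + 5  [with Speed=0]  = 5
Heat = max(Speed, Feed) - 3  [with Speed=0, Feed=5]  = 2
Defects = max(Speed, Wear) - 2  [with Speed=0, Wear=-4]  = -2
Output = Defects - 3Heat - 5  [with Defects=-2, Heat=2]  = -13

-13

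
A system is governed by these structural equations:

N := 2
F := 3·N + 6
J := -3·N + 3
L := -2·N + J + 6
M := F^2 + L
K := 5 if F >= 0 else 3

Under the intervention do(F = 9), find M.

80

do(F=9) replaces the equation F := 3·N + 6 with the constant F = 9.
J = -3·N + 3  [with N=2]  = -3
L = -2·N + J + 6  [with N=2, J=-3]  = -1
M = F^2 + L  [with F=9, L=-1]  = 80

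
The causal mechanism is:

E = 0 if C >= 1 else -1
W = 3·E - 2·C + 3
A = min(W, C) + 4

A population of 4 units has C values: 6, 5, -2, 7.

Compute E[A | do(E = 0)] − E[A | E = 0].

1.75

The intervention sets E=0 in all 4 units regardless of C. Recomputing A per unit gives -5, -3, 2, -7; average -3.25.
E[A|E=0] averages over only the 3 units with E=0 (C = 6, 5, 7): A = -5, -3, -7, mean -5.
Difference = -3.25 − (-5) = 1.75.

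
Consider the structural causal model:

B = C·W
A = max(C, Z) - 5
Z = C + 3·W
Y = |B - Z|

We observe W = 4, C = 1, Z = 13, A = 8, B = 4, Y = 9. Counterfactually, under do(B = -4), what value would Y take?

The intervention breaks the incoming arrows to B: B = C·W no longer applies, and B = -4.
Z = C + 3·W  [with C=1, W=4]  = 13
Y = |B - Z|  [with B=-4, Z=13]  = 17

17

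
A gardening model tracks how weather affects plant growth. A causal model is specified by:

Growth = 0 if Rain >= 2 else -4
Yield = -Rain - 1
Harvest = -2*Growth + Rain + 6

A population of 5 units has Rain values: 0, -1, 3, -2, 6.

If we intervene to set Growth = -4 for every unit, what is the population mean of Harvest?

Under do(Growth=-4), Growth's equation is replaced by Growth=-4 for every unit. Per-unit Harvest: 14, 13, 17, 12, 20. Mean = 15.2.

15.2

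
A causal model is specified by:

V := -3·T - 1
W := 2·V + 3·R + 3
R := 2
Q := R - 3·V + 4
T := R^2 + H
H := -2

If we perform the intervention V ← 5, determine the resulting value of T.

Under do(V=5), the mechanism V := -3·T - 1 is discarded; V is fixed at 5.
Since T is not a descendant of the intervened variable, it is unaffected.
T = R^2 + H  [with R=2, H=-2]  = 2

2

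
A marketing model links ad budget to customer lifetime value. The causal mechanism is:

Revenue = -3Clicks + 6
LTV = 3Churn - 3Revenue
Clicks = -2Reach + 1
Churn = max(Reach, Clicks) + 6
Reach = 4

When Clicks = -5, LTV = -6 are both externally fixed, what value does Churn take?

10

Under do(Clicks = -5, LTV = -6), each intervened variable's structural equation is replaced by its fixed value.
Churn = max(Reach, Clicks) + 6  [with Reach=4, Clicks=-5]  = 10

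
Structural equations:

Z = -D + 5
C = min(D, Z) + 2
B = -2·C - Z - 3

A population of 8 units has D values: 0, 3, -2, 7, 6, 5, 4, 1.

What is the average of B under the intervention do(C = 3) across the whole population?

-11

Every unit gets C=3 under the intervention. B values become -14, -11, -16, -7, -8, -9, -10, -13; E[B|do(C=3)] = -11.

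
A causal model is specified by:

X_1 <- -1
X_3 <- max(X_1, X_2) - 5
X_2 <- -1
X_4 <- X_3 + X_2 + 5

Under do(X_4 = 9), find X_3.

-6

Under do(X_4=9), the mechanism X_4 <- X_3 + X_2 + 5 is discarded; X_4 is fixed at 9.
Since X_3 is not a descendant of the intervened variable, it is unaffected.
X_3 = max(X_1, X_2) - 5  [with X_1=-1, X_2=-1]  = -6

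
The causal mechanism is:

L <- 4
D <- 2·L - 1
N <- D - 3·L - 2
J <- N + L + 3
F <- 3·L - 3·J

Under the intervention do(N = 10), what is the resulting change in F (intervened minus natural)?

do(N=10) replaces the equation N <- D - 3·L - 2 with the constant N = 10.
J = N + L + 3  [with N=10, L=4]  = 17
F = 3·L - 3·J  [with L=4, J=17]  = -39
Without intervention: D = 2·L - 1  [with L=4]  = 7; N = D - 3·L - 2  [with D=7, L=4]  = -7; J = N + L + 3  [with N=-7, L=4]  = 0; F = 3·L - 3·J  [with L=4, J=0]  = 12.
Change = -39 − 12 = -51.

-51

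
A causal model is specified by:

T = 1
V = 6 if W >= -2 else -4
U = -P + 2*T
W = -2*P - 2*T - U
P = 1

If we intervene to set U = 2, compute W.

The intervention breaks the incoming arrows to U: U = -P + 2*T no longer applies, and U = 2.
W = -2*P - 2*T - U  [with P=1, T=1, U=2]  = -6

-6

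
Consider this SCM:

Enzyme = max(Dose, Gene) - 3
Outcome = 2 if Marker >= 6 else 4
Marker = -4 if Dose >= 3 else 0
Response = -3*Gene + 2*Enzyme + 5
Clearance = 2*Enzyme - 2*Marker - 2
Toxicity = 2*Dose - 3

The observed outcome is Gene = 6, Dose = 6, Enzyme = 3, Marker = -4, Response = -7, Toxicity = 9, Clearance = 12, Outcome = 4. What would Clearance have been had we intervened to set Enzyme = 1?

The intervention breaks the incoming arrows to Enzyme: Enzyme = max(Dose, Gene) - 3 no longer applies, and Enzyme = 1.
Marker = -4 if Dose >= 3 else 0  [with Dose=6]  = -4
Clearance = 2*Enzyme - 2*Marker - 2  [with Enzyme=1, Marker=-4]  = 8

8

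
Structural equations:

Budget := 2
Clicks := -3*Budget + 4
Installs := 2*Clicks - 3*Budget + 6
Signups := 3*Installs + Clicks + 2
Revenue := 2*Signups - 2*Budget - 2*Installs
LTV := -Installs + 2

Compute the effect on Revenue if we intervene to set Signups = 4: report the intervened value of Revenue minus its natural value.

32

Intervening sets Signups = 4 and removes its equation (Signups := 3*Installs + Clicks + 2).
Clicks = -3*Budget + 4  [with Budget=2]  = -2
Installs = 2*Clicks - 3*Budget + 6  [with Clicks=-2, Budget=2]  = -4
Revenue = 2*Signups - 2*Budget - 2*Installs  [with Signups=4, Budget=2, Installs=-4]  = 12
Without intervention: Clicks = -3*Budget + 4  [with Budget=2]  = -2; Installs = 2*Clicks - 3*Budget + 6  [with Clicks=-2, Budget=2]  = -4; Signups = 3*Installs + Clicks + 2  [with Installs=-4, Clicks=-2]  = -12; Revenue = 2*Signups - 2*Budget - 2*Installs  [with Signups=-12, Budget=2, Installs=-4]  = -20.
Change = 12 − (-20) = 32.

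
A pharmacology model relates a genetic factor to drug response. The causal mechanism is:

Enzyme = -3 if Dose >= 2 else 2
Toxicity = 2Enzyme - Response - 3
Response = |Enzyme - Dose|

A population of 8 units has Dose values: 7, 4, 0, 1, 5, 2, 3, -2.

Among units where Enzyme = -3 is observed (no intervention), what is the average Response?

7.2

Conditioning on Enzyme=-3 selects the 5 unit(s) with Dose ∈ {7, 4, 5, 2, 3}. Their Response values: 10, 7, 8, 5, 6. Mean = 7.2.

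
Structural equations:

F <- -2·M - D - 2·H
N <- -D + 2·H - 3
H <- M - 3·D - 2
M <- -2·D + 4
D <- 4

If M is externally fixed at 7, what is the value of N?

-21

do(M=7) replaces the equation M <- -2·D + 4 with the constant M = 7.
H = M - 3·D - 2  [with M=7, D=4]  = -7
N = -D + 2·H - 3  [with D=4, H=-7]  = -21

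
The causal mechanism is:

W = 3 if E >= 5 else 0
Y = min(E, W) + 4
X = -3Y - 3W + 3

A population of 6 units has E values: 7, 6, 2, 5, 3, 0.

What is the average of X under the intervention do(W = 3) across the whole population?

do(W=3) breaks W's dependence on E. With W=3 fixed, X across the units is -27, -27, -24, -27, -27, -18, mean -25.

-25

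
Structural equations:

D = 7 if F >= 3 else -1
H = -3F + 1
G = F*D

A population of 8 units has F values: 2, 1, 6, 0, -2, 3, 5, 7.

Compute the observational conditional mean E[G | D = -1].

-0.25

Conditioning on D=-1 selects the 4 unit(s) with F ∈ {2, 1, 0, -2}. Their G values: -2, -1, 0, 2. Mean = -0.25.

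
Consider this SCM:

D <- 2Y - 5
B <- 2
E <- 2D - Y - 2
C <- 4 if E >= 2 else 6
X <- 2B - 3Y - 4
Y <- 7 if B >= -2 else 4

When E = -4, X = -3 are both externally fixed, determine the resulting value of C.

6

The joint intervention fixes E = -4, X = -3, removing each variable's own equation.
C = 4 if E >= 2 else 6  [with E=-4]  = 6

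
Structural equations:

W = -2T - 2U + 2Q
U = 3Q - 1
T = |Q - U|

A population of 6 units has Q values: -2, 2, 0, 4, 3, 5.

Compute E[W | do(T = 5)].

-16

do(T=5) breaks T's dependence on Q. With T=5 fixed, W across the units is 0, -16, -8, -24, -20, -28, mean -16.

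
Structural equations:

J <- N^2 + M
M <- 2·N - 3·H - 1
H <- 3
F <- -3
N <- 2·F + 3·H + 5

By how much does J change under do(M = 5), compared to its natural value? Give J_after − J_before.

-1

Intervening sets M = 5 and removes its equation (M <- 2·N - 3·H - 1).
N = 2·F + 3·H + 5  [with F=-3, H=3]  = 8
J = N^2 + M  [with N=8, M=5]  = 69
Without intervention: N = 2·F + 3·H + 5  [with F=-3, H=3]  = 8; M = 2·N - 3·H - 1  [with N=8, H=3]  = 6; J = N^2 + M  [with N=8, M=6]  = 70.
Change = 69 − 70 = -1.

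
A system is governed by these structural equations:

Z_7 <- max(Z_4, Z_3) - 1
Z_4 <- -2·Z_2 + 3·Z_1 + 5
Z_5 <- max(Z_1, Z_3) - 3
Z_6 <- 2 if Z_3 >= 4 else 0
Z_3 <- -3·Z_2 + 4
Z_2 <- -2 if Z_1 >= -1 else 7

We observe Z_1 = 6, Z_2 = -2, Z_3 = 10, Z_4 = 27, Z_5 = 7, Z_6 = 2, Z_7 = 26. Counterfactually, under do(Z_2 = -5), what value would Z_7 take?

32

Under do(Z_2=-5), the mechanism Z_2 <- -2 if Z_1 >= -1 else 7 is discarded; Z_2 is fixed at -5.
Z_3 = -3·Z_2 + 4  [with Z_2=-5]  = 19
Z_4 = -2·Z_2 + 3·Z_1 + 5  [with Z_2=-5, Z_1=6]  = 33
Z_7 = max(Z_4, Z_3) - 1  [with Z_4=33, Z_3=19]  = 32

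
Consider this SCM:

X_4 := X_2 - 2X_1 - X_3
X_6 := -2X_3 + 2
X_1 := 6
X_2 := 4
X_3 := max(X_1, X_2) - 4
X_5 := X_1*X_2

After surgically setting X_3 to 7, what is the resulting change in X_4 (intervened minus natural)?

The intervention breaks the incoming arrows to X_3: X_3 := max(X_1, X_2) - 4 no longer applies, and X_3 = 7.
X_4 = X_2 - 2X_1 - X_3  [with X_2=4, X_1=6, X_3=7]  = -15
Without intervention: X_3 = max(X_1, X_2) - 4  [with X_1=6, X_2=4]  = 2; X_4 = X_2 - 2X_1 - X_3  [with X_2=4, X_1=6, X_3=2]  = -10.
Change = -15 − (-10) = -5.

-5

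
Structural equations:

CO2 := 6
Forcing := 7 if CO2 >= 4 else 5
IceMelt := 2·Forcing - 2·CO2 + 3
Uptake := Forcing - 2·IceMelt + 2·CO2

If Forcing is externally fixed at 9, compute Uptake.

3

Under do(Forcing=9), the mechanism Forcing := 7 if CO2 >= 4 else 5 is discarded; Forcing is fixed at 9.
IceMelt = 2·Forcing - 2·CO2 + 3  [with Forcing=9, CO2=6]  = 9
Uptake = Forcing - 2·IceMelt + 2·CO2  [with Forcing=9, IceMelt=9, CO2=6]  = 3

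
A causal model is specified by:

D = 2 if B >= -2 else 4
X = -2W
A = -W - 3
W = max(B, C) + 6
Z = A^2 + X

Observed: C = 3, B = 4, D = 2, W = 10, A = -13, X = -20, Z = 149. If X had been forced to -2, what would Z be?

Intervening sets X = -2 and removes its equation (X = -2W).
W = max(B, C) + 6  [with B=4, C=3]  = 10
A = -W - 3  [with W=10]  = -13
Z = A^2 + X  [with A=-13, X=-2]  = 167

167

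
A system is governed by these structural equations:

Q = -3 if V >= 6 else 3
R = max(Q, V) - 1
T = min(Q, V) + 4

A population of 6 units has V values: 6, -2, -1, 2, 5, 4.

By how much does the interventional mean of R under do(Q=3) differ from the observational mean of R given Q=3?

Every unit gets Q=3 under the intervention. R values become 5, 2, 2, 2, 4, 3; E[R|do(Q=3)] = 3.
E[R|Q=3] averages over only the 5 units with Q=3 (V = -2, -1, 2, 5, 4): R = 2, 2, 2, 4, 3, mean 2.6.
Difference = 3 − 2.6 = 0.4.

0.4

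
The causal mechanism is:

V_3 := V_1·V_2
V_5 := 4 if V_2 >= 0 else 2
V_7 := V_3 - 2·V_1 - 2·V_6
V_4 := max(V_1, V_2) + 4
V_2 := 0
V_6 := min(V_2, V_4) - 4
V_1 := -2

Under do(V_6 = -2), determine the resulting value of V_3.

do(V_6=-2) replaces the equation V_6 := min(V_2, V_4) - 4 with the constant V_6 = -2.
V_3 is not downstream of the intervention, so its value is determined by the original equations.
V_3 = V_1·V_2  [with V_1=-2, V_2=0]  = 0

0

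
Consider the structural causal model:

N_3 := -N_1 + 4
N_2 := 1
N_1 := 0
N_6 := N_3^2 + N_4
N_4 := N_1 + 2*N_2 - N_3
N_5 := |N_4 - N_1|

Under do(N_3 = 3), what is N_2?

Under do(N_3=3), the mechanism N_3 := -N_1 + 4 is discarded; N_3 is fixed at 3.
Since N_2 is not a descendant of the intervened variable, it is unaffected.

1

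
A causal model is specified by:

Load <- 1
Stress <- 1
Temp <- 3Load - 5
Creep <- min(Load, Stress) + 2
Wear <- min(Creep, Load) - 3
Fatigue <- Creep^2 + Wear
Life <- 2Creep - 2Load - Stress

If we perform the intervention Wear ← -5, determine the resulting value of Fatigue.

The intervention breaks the incoming arrows to Wear: Wear <- min(Creep, Load) - 3 no longer applies, and Wear = -5.
Creep = min(Load, Stress) + 2  [with Load=1, Stress=1]  = 3
Fatigue = Creep^2 + Wear  [with Creep=3, Wear=-5]  = 4

4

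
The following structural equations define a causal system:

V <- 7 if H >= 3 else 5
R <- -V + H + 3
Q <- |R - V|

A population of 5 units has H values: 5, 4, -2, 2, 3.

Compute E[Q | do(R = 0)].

6.2

do(R=0) breaks R's dependence on H. With R=0 fixed, Q across the units is 7, 7, 5, 5, 7, mean 6.2.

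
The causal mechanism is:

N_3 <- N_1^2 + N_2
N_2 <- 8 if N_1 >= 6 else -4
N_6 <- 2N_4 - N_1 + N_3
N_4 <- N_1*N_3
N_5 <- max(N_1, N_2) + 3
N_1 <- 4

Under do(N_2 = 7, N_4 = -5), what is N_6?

The joint intervention fixes N_2 = 7, N_4 = -5, removing each variable's own equation.
N_3 = N_1^2 + N_2  [with N_1=4, N_2=7]  = 23
N_6 = 2N_4 - N_1 + N_3  [with N_4=-5, N_1=4, N_3=23]  = 9

9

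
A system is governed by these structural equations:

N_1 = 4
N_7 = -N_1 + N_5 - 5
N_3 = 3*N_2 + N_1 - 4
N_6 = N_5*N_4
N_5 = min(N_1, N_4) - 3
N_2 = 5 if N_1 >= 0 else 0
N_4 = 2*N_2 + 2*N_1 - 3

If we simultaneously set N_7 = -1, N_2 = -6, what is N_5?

-10

The joint intervention fixes N_7 = -1, N_2 = -6, removing each variable's own equation.
N_4 = 2*N_2 + 2*N_1 - 3  [with N_2=-6, N_1=4]  = -7
N_5 = min(N_1, N_4) - 3  [with N_1=4, N_4=-7]  = -10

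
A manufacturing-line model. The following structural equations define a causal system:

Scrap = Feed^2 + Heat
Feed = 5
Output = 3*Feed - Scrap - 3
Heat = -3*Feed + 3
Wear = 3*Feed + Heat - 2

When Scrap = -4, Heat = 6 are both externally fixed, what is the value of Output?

16

The joint intervention fixes Scrap = -4, Heat = 6, removing each variable's own equation.
Output = 3*Feed - Scrap - 3  [with Feed=5, Scrap=-4]  = 16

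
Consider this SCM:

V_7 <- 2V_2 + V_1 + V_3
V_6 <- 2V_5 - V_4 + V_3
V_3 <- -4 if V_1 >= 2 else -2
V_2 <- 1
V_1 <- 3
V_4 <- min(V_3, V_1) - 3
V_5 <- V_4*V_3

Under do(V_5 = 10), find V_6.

23

The intervention breaks the incoming arrows to V_5: V_5 <- V_4*V_3 no longer applies, and V_5 = 10.
V_3 = -4 if V_1 >= 2 else -2  [with V_1=3]  = -4
V_4 = min(V_3, V_1) - 3  [with V_3=-4, V_1=3]  = -7
V_6 = 2V_5 - V_4 + V_3  [with V_5=10, V_4=-7, V_3=-4]  = 23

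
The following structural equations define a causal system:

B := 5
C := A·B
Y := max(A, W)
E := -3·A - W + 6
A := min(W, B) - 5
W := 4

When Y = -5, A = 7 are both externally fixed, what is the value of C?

The joint intervention fixes Y = -5, A = 7, removing each variable's own equation.
C = A·B  [with A=7, B=5]  = 35

35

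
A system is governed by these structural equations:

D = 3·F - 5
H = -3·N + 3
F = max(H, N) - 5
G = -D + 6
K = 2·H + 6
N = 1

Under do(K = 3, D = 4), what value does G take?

2

Setting K = 3, D = 4 by intervention discards those variables' equations.
G = -D + 6  [with D=4]  = 2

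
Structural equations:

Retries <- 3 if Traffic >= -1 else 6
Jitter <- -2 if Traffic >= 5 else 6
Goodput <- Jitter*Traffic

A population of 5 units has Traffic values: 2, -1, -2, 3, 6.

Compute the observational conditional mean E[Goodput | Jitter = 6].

E[Goodput|Jitter=6] averages over only the 4 units with Jitter=6 (Traffic = 2, -1, -2, 3): Goodput = 12, -6, -12, 18, mean 3.

3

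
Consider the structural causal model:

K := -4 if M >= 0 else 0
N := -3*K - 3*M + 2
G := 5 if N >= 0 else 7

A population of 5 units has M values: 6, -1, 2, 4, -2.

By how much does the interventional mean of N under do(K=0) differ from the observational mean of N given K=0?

-9.9

Every unit gets K=0 under the intervention. N values become -16, 5, -4, -10, 8; E[N|do(K=0)] = -3.4.
E[N|K=0] averages over only the 2 units with K=0 (M = -1, -2): N = 5, 8, mean 6.5.
Difference = -3.4 − 6.5 = -9.9.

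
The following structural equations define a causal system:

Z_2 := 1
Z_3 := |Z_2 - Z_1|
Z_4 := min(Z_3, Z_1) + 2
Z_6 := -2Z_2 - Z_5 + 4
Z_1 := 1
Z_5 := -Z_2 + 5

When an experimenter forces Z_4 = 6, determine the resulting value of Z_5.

4

Intervening sets Z_4 = 6 and removes its equation (Z_4 := min(Z_3, Z_1) + 2).
No directed path runs from Z_4 to Z_5, so Z_5 keeps its natural value.
Z_5 = -Z_2 + 5  [with Z_2=1]  = 4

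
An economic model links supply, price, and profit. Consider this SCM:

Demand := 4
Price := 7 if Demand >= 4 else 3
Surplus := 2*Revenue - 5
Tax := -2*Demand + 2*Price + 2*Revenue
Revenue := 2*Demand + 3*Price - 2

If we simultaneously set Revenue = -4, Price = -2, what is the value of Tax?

-20

The joint intervention fixes Revenue = -4, Price = -2, removing each variable's own equation.
Tax = -2*Demand + 2*Price + 2*Revenue  [with Demand=4, Price=-2, Revenue=-4]  = -20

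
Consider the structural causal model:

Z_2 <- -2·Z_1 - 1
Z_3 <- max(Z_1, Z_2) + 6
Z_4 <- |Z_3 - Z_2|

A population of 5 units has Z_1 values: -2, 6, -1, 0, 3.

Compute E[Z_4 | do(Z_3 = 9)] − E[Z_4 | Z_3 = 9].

1.4

The intervention sets Z_3=9 in all 5 units regardless of Z_1. Recomputing Z_4 per unit gives 6, 22, 8, 10, 16; average 12.4.
E[Z_4|Z_3=9] averages over only the 2 units with Z_3=9 (Z_1 = -2, 3): Z_4 = 6, 16, mean 11.
Difference = 12.4 − 11 = 1.4.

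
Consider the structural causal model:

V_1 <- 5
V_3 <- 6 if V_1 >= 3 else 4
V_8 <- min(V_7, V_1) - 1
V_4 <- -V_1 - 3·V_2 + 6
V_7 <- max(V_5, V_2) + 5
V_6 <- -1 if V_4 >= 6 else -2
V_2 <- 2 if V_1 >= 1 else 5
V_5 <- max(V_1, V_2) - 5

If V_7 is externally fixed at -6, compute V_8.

do(V_7=-6) replaces the equation V_7 <- max(V_5, V_2) + 5 with the constant V_7 = -6.
V_8 = min(V_7, V_1) - 1  [with V_7=-6, V_1=5]  = -7

-7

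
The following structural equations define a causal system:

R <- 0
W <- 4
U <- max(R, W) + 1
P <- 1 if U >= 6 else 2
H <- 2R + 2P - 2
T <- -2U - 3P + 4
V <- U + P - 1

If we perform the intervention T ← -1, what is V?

6

Intervening sets T = -1 and removes its equation (T <- -2U - 3P + 4).
No directed path runs from T to V, so V keeps its natural value.
U = max(R, W) + 1  [with R=0, W=4]  = 5
P = 1 if U >= 6 else 2  [with U=5]  = 2
V = U + P - 1  [with U=5, P=2]  = 6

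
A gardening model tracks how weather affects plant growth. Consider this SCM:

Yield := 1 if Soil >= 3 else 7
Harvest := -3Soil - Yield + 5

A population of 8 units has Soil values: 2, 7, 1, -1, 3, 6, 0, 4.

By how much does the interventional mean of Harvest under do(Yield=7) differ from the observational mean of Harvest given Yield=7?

Every unit gets Yield=7 under the intervention. Harvest values become -8, -23, -5, 1, -11, -20, -2, -14; E[Harvest|do(Yield=7)] = -10.25.
Observing Yield=7 restricts to units where Yield's equation naturally yields 7: Soil ∈ {2, 1, -1, 0}. In that subpopulation Harvest = -8, -5, 1, -2, mean -3.5.
Difference = -10.25 − (-3.5) = -6.75.

-6.75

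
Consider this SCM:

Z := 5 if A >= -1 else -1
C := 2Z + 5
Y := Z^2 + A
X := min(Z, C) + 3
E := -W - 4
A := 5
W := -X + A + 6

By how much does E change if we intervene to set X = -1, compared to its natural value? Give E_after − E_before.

Under do(X=-1), the mechanism X := min(Z, C) + 3 is discarded; X is fixed at -1.
W = -X + A + 6  [with X=-1, A=5]  = 12
E = -W - 4  [with W=12]  = -16
Without intervention: Z = 5 if A >= -1 else -1  [with A=5]  = 5; C = 2Z + 5  [with Z=5]  = 15; X = min(Z, C) + 3  [with Z=5, C=15]  = 8; W = -X + A + 6  [with X=8, A=5]  = 3; E = -W - 4  [with W=3]  = -7.
Change = -16 − (-7) = -9.

-9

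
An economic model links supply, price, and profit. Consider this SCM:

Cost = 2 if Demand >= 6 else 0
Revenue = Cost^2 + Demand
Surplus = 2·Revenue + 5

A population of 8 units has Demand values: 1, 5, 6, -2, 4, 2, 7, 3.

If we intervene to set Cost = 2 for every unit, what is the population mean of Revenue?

Every unit gets Cost=2 under the intervention. Revenue values become 5, 9, 10, 2, 8, 6, 11, 7; E[Revenue|do(Cost=2)] = 7.25.

7.25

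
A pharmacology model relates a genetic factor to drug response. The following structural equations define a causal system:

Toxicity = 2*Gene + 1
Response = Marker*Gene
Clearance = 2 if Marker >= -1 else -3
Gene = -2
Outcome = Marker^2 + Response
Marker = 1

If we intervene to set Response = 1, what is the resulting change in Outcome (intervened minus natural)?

The intervention breaks the incoming arrows to Response: Response = Marker*Gene no longer applies, and Response = 1.
Outcome = Marker^2 + Response  [with Marker=1, Response=1]  = 2
Without intervention: Response = Marker*Gene  [with Marker=1, Gene=-2]  = -2; Outcome = Marker^2 + Response  [with Marker=1, Response=-2]  = -1.
Change = 2 − (-1) = 3.

3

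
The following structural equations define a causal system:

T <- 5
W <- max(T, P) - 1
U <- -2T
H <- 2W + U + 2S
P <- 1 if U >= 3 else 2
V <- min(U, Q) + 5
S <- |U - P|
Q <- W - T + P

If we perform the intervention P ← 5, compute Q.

4

The intervention breaks the incoming arrows to P: P <- 1 if U >= 3 else 2 no longer applies, and P = 5.
W = max(T, P) - 1  [with T=5, P=5]  = 4
Q = W - T + P  [with W=4, T=5, P=5]  = 4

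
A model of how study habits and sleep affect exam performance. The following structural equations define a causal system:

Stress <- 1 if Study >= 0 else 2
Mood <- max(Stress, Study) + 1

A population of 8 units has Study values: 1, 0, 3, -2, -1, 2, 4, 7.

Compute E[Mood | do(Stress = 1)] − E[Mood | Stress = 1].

-0.5

do(Stress=1) breaks Stress's dependence on Study. With Stress=1 fixed, Mood across the units is 2, 2, 4, 2, 2, 3, 5, 8, mean 3.5.
Conditioning on Stress=1 selects the 6 unit(s) with Study ∈ {1, 0, 3, 2, 4, 7}. Their Mood values: 2, 2, 4, 3, 5, 8. Mean = 4.
Difference = 3.5 − 4 = -0.5.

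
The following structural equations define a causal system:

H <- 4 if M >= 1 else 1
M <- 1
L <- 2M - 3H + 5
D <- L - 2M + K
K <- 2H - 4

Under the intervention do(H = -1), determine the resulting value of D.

do(H=-1) replaces the equation H <- 4 if M >= 1 else 1 with the constant H = -1.
L = 2M - 3H + 5  [with M=1, H=-1]  = 10
K = 2H - 4  [with H=-1]  = -6
D = L - 2M + K  [with L=10, M=1, K=-6]  = 2

2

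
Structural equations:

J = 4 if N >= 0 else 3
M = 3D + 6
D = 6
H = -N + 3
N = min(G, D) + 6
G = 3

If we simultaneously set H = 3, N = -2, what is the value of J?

3

Under do(H = 3, N = -2), each intervened variable's structural equation is replaced by its fixed value.
J = 4 if N >= 0 else 3  [with N=-2]  = 3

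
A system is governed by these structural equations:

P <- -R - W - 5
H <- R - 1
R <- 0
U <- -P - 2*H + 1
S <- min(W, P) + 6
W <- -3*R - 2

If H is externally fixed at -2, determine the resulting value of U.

Under do(H=-2), the mechanism H <- R - 1 is discarded; H is fixed at -2.
W = -3*R - 2  [with R=0]  = -2
P = -R - W - 5  [with R=0, W=-2]  = -3
U = -P - 2*H + 1  [with P=-3, H=-2]  = 8

8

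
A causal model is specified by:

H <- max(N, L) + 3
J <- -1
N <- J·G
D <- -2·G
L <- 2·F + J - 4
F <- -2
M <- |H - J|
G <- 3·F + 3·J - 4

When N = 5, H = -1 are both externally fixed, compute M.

0

Under do(N = 5, H = -1), each intervened variable's structural equation is replaced by its fixed value.
M = |H - J|  [with H=-1, J=-1]  = 0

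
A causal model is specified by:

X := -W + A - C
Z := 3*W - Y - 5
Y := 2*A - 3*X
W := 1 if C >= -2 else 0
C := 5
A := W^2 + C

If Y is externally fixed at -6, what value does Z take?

4

The intervention breaks the incoming arrows to Y: Y := 2*A - 3*X no longer applies, and Y = -6.
W = 1 if C >= -2 else 0  [with C=5]  = 1
Z = 3*W - Y - 5  [with W=1, Y=-6]  = 4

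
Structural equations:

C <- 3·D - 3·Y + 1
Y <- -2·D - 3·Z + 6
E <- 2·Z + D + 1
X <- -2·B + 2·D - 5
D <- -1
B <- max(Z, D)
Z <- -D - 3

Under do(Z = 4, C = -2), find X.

Under do(Z = 4, C = -2), each intervened variable's structural equation is replaced by its fixed value.
B = max(Z, D)  [with Z=4, D=-1]  = 4
X = -2·B + 2·D - 5  [with B=4, D=-1]  = -15

-15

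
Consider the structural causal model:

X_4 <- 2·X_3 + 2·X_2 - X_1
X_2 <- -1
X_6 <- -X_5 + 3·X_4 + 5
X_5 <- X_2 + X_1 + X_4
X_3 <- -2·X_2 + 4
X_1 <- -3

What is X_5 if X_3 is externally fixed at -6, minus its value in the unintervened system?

-24

do(X_3=-6) replaces the equation X_3 <- -2·X_2 + 4 with the constant X_3 = -6.
X_4 = 2·X_3 + 2·X_2 - X_1  [with X_3=-6, X_2=-1, X_1=-3]  = -11
X_5 = X_2 + X_1 + X_4  [with X_2=-1, X_1=-3, X_4=-11]  = -15
Without intervention: X_3 = -2·X_2 + 4  [with X_2=-1]  = 6; X_4 = 2·X_3 + 2·X_2 - X_1  [with X_3=6, X_2=-1, X_1=-3]  = 13; X_5 = X_2 + X_1 + X_4  [with X_2=-1, X_1=-3, X_4=13]  = 9.
Change = -15 − 9 = -24.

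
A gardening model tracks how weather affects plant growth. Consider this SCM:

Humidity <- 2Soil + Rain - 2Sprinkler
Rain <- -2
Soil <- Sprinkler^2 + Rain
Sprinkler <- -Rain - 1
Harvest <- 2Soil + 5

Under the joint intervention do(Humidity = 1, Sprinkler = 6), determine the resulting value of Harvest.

The joint intervention fixes Humidity = 1, Sprinkler = 6, removing each variable's own equation.
Soil = Sprinkler^2 + Rain  [with Sprinkler=6, Rain=-2]  = 34
Harvest = 2Soil + 5  [with Soil=34]  = 73

73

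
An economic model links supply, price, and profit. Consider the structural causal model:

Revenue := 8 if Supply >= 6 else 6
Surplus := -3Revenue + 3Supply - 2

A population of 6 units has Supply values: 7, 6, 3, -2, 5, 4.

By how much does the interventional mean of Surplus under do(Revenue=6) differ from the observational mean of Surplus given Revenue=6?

Under do(Revenue=6), Revenue's equation is replaced by Revenue=6 for every unit. Per-unit Surplus: 1, -2, -11, -26, -5, -8. Mean = -8.5.
E[Surplus|Revenue=6] averages over only the 4 units with Revenue=6 (Supply = 3, -2, 5, 4): Surplus = -11, -26, -5, -8, mean -12.5.
Difference = -8.5 − (-12.5) = 4.

4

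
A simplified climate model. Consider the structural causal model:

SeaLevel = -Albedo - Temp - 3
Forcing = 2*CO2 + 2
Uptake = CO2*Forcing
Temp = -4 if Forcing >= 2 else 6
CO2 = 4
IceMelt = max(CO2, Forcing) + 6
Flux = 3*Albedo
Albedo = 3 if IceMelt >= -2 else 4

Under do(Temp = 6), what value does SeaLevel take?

-12

The intervention breaks the incoming arrows to Temp: Temp = -4 if Forcing >= 2 else 6 no longer applies, and Temp = 6.
Forcing = 2*CO2 + 2  [with CO2=4]  = 10
IceMelt = max(CO2, Forcing) + 6  [with CO2=4, Forcing=10]  = 16
Albedo = 3 if IceMelt >= -2 else 4  [with IceMelt=16]  = 3
SeaLevel = -Albedo - Temp - 3  [with Albedo=3, Temp=6]  = -12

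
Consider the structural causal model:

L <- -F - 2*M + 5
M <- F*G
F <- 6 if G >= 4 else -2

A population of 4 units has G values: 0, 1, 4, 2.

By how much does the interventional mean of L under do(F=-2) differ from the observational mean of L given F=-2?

3

Under do(F=-2), F's equation is replaced by F=-2 for every unit. Per-unit L: 7, 11, 23, 15. Mean = 14.
E[L|F=-2] averages over only the 3 units with F=-2 (G = 0, 1, 2): L = 7, 11, 15, mean 11.
Difference = 14 − 11 = 3.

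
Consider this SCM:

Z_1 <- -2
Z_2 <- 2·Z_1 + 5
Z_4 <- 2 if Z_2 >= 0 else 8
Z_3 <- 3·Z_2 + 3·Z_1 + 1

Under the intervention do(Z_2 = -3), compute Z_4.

Under do(Z_2=-3), the mechanism Z_2 <- 2·Z_1 + 5 is discarded; Z_2 is fixed at -3.
Z_4 = 2 if Z_2 >= 0 else 8  [with Z_2=-3]  = 8

8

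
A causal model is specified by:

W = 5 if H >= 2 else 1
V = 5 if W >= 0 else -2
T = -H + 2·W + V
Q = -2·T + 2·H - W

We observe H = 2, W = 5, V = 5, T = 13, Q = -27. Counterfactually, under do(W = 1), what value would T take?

Under do(W=1), the mechanism W = 5 if H >= 2 else 1 is discarded; W is fixed at 1.
V = 5 if W >= 0 else -2  [with W=1]  = 5
T = -H + 2·W + V  [with H=2, W=1, V=5]  = 5

5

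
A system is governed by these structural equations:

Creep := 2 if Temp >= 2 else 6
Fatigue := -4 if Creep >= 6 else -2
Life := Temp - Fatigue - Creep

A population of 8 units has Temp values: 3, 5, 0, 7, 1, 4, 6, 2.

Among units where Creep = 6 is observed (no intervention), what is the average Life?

-1.5

E[Life|Creep=6] averages over only the 2 units with Creep=6 (Temp = 0, 1): Life = -2, -1, mean -1.5.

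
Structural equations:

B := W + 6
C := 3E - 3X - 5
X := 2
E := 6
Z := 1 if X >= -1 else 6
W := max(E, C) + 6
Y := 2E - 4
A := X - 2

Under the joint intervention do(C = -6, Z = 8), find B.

18

Setting C = -6, Z = 8 by intervention discards those variables' equations.
W = max(E, C) + 6  [with E=6, C=-6]  = 12
B = W + 6  [with W=12]  = 18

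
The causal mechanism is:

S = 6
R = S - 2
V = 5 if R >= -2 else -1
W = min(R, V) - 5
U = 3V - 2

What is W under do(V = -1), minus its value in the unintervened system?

-5

The intervention breaks the incoming arrows to V: V = 5 if R >= -2 else -1 no longer applies, and V = -1.
R = S - 2  [with S=6]  = 4
W = min(R, V) - 5  [with R=4, V=-1]  = -6
Without intervention: R = S - 2  [with S=6]  = 4; V = 5 if R >= -2 else -1  [with R=4]  = 5; W = min(R, V) - 5  [with R=4, V=5]  = -1.
Change = -6 − (-1) = -5.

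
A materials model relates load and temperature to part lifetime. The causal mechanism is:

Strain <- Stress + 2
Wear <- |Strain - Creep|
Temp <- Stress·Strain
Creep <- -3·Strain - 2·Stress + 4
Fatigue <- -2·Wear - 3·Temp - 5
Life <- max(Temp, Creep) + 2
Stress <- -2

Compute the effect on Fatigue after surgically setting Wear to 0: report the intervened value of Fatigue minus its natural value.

16

The intervention breaks the incoming arrows to Wear: Wear <- |Strain - Creep| no longer applies, and Wear = 0.
Strain = Stress + 2  [with Stress=-2]  = 0
Temp = Stress·Strain  [with Stress=-2, Strain=0]  = 0
Fatigue = -2·Wear - 3·Temp - 5  [with Wear=0, Temp=0]  = -5
Without intervention: Strain = Stress + 2  [with Stress=-2]  = 0; Temp = Stress·Strain  [with Stress=-2, Strain=0]  = 0; Creep = -3·Strain - 2·Stress + 4  [with Strain=0, Stress=-2]  = 8; Wear = |Strain - Creep|  [with Strain=0, Creep=8]  = 8; Fatigue = -2·Wear - 3·Temp - 5  [with Wear=8, Temp=0]  = -21.
Change = -5 − (-21) = 16.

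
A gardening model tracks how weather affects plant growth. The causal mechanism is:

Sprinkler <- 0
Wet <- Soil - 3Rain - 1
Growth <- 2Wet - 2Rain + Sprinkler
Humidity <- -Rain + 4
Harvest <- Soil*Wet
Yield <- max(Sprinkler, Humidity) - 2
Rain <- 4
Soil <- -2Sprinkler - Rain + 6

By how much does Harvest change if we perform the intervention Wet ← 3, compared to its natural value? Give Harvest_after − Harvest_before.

do(Wet=3) replaces the equation Wet <- Soil - 3Rain - 1 with the constant Wet = 3.
Soil = -2Sprinkler - Rain + 6  [with Sprinkler=0, Rain=4]  = 2
Harvest = Soil*Wet  [with Soil=2, Wet=3]  = 6
Without intervention: Soil = -2Sprinkler - Rain + 6  [with Sprinkler=0, Rain=4]  = 2; Wet = Soil - 3Rain - 1  [with Soil=2, Rain=4]  = -11; Harvest = Soil*Wet  [with Soil=2, Wet=-11]  = -22.
Change = 6 − (-22) = 28.

28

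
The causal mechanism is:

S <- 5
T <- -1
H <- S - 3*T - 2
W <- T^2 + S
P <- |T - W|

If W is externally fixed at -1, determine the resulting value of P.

Intervening sets W = -1 and removes its equation (W <- T^2 + S).
P = |T - W|  [with T=-1, W=-1]  = 0

0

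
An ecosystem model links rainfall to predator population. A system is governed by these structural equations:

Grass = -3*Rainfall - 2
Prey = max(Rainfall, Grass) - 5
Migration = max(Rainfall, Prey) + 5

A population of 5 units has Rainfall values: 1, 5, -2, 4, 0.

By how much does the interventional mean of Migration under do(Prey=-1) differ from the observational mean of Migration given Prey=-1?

Under do(Prey=-1), Prey's equation is replaced by Prey=-1 for every unit. Per-unit Migration: 6, 10, 4, 9, 5. Mean = 6.8.
Observing Prey=-1 restricts to units where Prey's equation naturally yields -1: Rainfall ∈ {-2, 4}. In that subpopulation Migration = 4, 9, mean 6.5.
Difference = 6.8 − 6.5 = 0.3.

0.3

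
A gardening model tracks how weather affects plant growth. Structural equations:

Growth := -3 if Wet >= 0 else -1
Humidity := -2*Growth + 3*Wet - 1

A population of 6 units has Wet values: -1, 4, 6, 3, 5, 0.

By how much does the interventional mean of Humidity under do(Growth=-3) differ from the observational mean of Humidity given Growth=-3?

-2.3

Under do(Growth=-3), Growth's equation is replaced by Growth=-3 for every unit. Per-unit Humidity: 2, 17, 23, 14, 20, 5. Mean = 13.5.
Conditioning on Growth=-3 selects the 5 unit(s) with Wet ∈ {4, 6, 3, 5, 0}. Their Humidity values: 17, 23, 14, 20, 5. Mean = 15.8.
Difference = 13.5 − 15.8 = -2.3.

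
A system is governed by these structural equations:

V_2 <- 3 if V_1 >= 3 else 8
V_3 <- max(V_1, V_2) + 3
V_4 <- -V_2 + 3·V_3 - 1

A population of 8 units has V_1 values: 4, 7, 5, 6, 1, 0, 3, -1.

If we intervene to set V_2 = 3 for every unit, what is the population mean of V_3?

Every unit gets V_2=3 under the intervention. V_3 values become 7, 10, 8, 9, 6, 6, 6, 6; E[V_3|do(V_2=3)] = 7.25.

7.25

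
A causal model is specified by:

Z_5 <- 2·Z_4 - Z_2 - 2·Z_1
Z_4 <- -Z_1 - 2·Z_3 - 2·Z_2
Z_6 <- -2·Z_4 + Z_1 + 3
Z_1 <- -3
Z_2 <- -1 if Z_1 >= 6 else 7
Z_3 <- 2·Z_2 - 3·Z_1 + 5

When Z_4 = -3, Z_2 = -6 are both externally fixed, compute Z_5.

6

The joint intervention fixes Z_4 = -3, Z_2 = -6, removing each variable's own equation.
Z_5 = 2·Z_4 - Z_2 - 2·Z_1  [with Z_4=-3, Z_2=-6, Z_1=-3]  = 6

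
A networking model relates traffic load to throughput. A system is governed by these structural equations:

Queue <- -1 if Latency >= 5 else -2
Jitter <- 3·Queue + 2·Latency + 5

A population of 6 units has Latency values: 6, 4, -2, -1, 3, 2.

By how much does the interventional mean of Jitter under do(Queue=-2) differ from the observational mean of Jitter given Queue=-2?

Every unit gets Queue=-2 under the intervention. Jitter values become 11, 7, -5, -3, 5, 3; E[Jitter|do(Queue=-2)] = 3.
Conditioning on Queue=-2 selects the 5 unit(s) with Latency ∈ {4, -2, -1, 3, 2}. Their Jitter values: 7, -5, -3, 5, 3. Mean = 1.4.
Difference = 3 − 1.4 = 1.6.

1.6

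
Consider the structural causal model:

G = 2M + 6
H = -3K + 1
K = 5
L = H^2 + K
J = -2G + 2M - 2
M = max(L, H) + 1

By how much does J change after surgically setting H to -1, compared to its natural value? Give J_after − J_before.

390

Under do(H=-1), the mechanism H = -3K + 1 is discarded; H is fixed at -1.
L = H^2 + K  [with H=-1, K=5]  = 6
M = max(L, H) + 1  [with L=6, H=-1]  = 7
G = 2M + 6  [with M=7]  = 20
J = -2G + 2M - 2  [with G=20, M=7]  = -28
Without intervention: H = -3K + 1  [with K=5]  = -14; L = H^2 + K  [with H=-14, K=5]  = 201; M = max(L, H) + 1  [with L=201, H=-14]  = 202; G = 2M + 6  [with M=202]  = 410; J = -2G + 2M - 2  [with G=410, M=202]  = -418.
Change = -28 − (-418) = 390.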